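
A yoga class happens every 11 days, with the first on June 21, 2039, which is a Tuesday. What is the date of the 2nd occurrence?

The 2nd occurrence is 1 interval after the first: 1 × 11 = 11 days after June 21, 2039.
June has 30 days — 9 days to the end of June leaves 2.
2 days into July → July 2, 2039.

July 2, 2039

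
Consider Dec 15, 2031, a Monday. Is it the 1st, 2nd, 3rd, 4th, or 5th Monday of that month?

3rd

Day 15 falls in week ⌈15/7⌉ of the month.
Days 1–7 hold the 1st Monday, 8–14 the 2nd, 15–21 the 3rd, 22–28 the 4th, 29–31 the 5th.
15 is in the range for the 3rd.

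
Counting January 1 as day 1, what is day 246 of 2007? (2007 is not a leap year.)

January has 31 days (246 − 31 = 215 remain).
February has 28 days (215 − 28 = 187 remain).
March has 31 days (187 − 31 = 156 remain).
April has 30 days (156 − 30 = 126 remain).
May has 31 days (126 − 31 = 95 remain).
June has 30 days (95 − 30 = 65 remain).
July has 31 days (65 − 31 = 34 remain).
August has 31 days (34 − 31 = 3 remain).
3 into September → September 3.

September 3, 2007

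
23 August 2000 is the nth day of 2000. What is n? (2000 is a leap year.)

236

Days in months before August: 31 + 29 + 31 + 30 + 31 + 30 + 31 = 213.
Plus 23 days into August → day 236.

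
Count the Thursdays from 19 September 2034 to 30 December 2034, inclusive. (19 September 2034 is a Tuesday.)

15

19 September 2034 is a Tuesday; the first Thursday on or after it is 21 September 2034 (2 days later).
From 21 September 2034 to 30 December 2034: 9 + 31 + 30 + 30 = 100 days (rest of September, October, November, December).
100 ÷ 7 = 14 full weeks with remainder 2, so 14 more Thursdays after the first → 15.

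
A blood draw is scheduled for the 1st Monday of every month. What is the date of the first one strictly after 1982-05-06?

1982-06-07

May 1982 starts on a Saturday, so its 1st Monday is 1982-05-03 (2 days in).
That is not after 1982-05-06, so look at June 1982.
June 1982 starts on a Tuesday, so its 1st Monday is 1982-06-07 (6 days in).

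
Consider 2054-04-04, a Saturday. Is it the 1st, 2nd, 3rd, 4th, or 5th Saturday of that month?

1st

Day 4 falls in week ⌈4/7⌉ of the month.
Days 1–7 hold the 1st Saturday, 8–14 the 2nd, 15–21 the 3rd, 22–28 the 4th, 29–31 the 5th.
4 is in the range for the 1st.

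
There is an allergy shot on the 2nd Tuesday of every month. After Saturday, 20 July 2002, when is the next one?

13 August 2002

July 2002 starts on a Monday; its first Tuesday is the 2nd, so the 2nd Tuesday is the 9th — 9 July 2002.
That is not after 20 July 2002, so look at August 2002.
August 2002 starts on a Thursday; its first Tuesday is the 6th, so the 2nd Tuesday is the 13th — 13 August 2002.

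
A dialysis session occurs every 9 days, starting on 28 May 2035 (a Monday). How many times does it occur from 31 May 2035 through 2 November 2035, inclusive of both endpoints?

17

Occurrences land 9·i days after 28 May 2035 for i = 0, 1, 2, …
31 May 2035 is 3 days after the start; 3 ÷ 9 = 0 remainder 3; since the remainder is 3, round up to i = 1. First occurrence in the window: #2 on 6 June 2035 (1×9 = 9 days in).
2 November 2035 is 158 days after the start; 158 ÷ 9 = 17 remainder 5. Last occurrence in the window: #18 on 28 October 2035.
Occurrences #2 through #18: 17 in total.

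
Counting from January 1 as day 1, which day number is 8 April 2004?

99

Days in months before April: 31 + 29 + 31 = 91.
Plus 8 days into April → day 99.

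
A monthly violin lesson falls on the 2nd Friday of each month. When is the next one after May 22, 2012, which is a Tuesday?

May 2012 starts on a Tuesday; its first Friday is the 4th, so the 2nd Friday is the 11th — May 11, 2012.
That is not after May 22, 2012, so look at June 2012.
June 2012 starts on a Friday; its first Friday is the 1st, so the 2nd Friday is the 8th — June 8, 2012.

June 8, 2012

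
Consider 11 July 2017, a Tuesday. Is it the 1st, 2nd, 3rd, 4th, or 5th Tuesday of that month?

2nd

Day 11 falls in week ⌈11/7⌉ of the month.
Days 1–7 hold the 1st Tuesday, 8–14 the 2nd, 15–21 the 3rd, 22–28 the 4th, 29–31 the 5th.
11 is in the range for the 2nd.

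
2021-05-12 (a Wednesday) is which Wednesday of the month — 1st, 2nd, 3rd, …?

Day 12 falls in week ⌈12/7⌉ of the month.
Days 1–7 hold the 1st Wednesday, 8–14 the 2nd, 15–21 the 3rd, 22–28 the 4th, 29–31 the 5th.
12 is in the range for the 2nd.

2nd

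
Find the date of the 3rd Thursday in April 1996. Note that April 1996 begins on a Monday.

April 18, 1996

April 1996 begins on a Monday, so the first Thursday is April 4 (3 days later).
The 3rd Thursday is 2 weeks later: 4 + 14 = 18.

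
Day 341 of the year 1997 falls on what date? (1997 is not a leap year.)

January has 31 days (341 − 31 = 310 remain).
February has 28 days (310 − 28 = 282 remain).
March has 31 days (282 − 31 = 251 remain).
April has 30 days (251 − 30 = 221 remain).
May has 31 days (221 − 31 = 190 remain).
June has 30 days (190 − 30 = 160 remain).
July has 31 days (160 − 31 = 129 remain).
August has 31 days (129 − 31 = 98 remain).
September has 30 days (98 − 30 = 68 remain).
October has 31 days (68 − 31 = 37 remain).
November has 30 days (37 − 30 = 7 remain).
7 into December → December 7.

December 7, 1997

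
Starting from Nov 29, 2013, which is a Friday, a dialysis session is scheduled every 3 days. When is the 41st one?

Mar 29, 2014

The 41st occurrence is 40 intervals after the first: 40 × 3 = 120 days after Nov 29, 2013.
Nov has 30 days — 1 day to the end of Nov leaves 119.
Dec has 31 days (88 left).
Jan has 31 days (57 left).
Feb has 28 days (29 left).
29 days into Mar → Mar 29, 2014.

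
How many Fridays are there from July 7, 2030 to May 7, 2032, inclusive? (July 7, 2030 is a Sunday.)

96

July 7, 2030 is a Sunday; the first Friday on or after it is July 12, 2030 (5 days later).
From July 12, 2030 to May 7, 2032: 172 + 365 + 128 = 665 days (rest of 2030, 2031, to May 7, 2032 in 2032).
665 ÷ 7 = 95 full weeks with remainder 0, so 95 more Fridays after the first → 96.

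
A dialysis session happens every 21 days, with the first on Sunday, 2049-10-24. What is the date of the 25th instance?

The 25th occurrence is 24 intervals after the first: 24 × 21 = 504 days after 2049-10-24.
October has 31 days — 7 days to the end of October leaves 497.
From end of October to end of 2049 is 61 days (436 left).
2050 has 365 days (71 left).
January has 31 days (40 left).
February has 28 days (12 left).
12 days into March → 2051-03-12.

2051-03-12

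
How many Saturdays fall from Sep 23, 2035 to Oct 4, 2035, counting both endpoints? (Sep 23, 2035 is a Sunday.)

1

Sep 23, 2035 is a Sunday; the first Saturday on or after it is Sep 29, 2035 (6 days later).
From Sep 29, 2035 to Oct 4, 2035: 1 + 4 = 5 days (rest of Sep, Oct).
5 ÷ 7 = 0 full weeks with remainder 5, so 0 more Saturdays after the first → 1.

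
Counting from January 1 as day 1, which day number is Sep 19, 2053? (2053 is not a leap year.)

262

Days in months before Sep: 31 + 28 + 31 + 30 + 31 + 30 + 31 + 31 = 243.
Plus 19 days into Sep → day 262.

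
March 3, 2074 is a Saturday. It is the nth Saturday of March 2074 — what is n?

Day 3 falls in week ⌈3/7⌉ of the month.
Days 1–7 hold the 1st Saturday, 8–14 the 2nd, 15–21 the 3rd, 22–28 the 4th, 29–31 the 5th.
3 is in the range for the 1st.

1st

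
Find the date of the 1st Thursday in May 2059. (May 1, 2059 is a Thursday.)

May 2059 begins on a Thursday, so the first Thursday is May 1.

2059-05-01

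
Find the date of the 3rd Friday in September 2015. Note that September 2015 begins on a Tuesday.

18 September 2015

September 2015 begins on a Tuesday, so the first Friday is September 4 (3 days later).
The 3rd Friday is 2 weeks later: 4 + 14 = 18.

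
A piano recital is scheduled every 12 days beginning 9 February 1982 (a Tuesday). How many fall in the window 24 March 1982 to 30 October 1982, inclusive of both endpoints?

Occurrences land 12·i days after 9 February 1982 for i = 0, 1, 2, …
24 March 1982 is 43 days after the start; 43 ÷ 12 = 3 remainder 7; since the remainder is 7, round up to i = 4. First occurrence in the window: #5 on 29 March 1982 (4×12 = 48 days in).
30 October 1982 is 263 days after the start; 263 ÷ 12 = 21 remainder 11. Last occurrence in the window: #22 on 19 October 1982.
Occurrences #5 through #22: 18 in total.

18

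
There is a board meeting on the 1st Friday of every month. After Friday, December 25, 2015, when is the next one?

December 2015 starts on a Tuesday, so its 1st Friday is December 4, 2015 (3 days in).
That is not after December 25, 2015, so look at January 2016.
January 2016 starts on a Friday, so its 1st Friday is January 1, 2016.

January 1, 2016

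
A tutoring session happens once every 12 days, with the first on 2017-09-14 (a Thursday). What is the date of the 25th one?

The 25th occurrence is 24 intervals after the first: 24 × 12 = 288 days after 2017-09-14.
September has 30 days — 16 days to the end of September leaves 272.
October has 31 days (241 left).
November has 30 days (211 left).
December has 31 days (180 left).
January has 31 days (149 left).
February has 28 days (121 left).
March has 31 days (90 left).
April has 30 days (60 left).
May has 31 days (29 left).
29 days into June → 2018-06-29.

2018-06-29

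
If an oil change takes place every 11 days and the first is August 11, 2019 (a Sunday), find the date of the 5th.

September 24, 2019

The 5th occurrence is 4 intervals after the first: 4 × 11 = 44 days after August 11, 2019.
August has 31 days — 20 days to the end of August leaves 24.
24 days into September → September 24, 2019.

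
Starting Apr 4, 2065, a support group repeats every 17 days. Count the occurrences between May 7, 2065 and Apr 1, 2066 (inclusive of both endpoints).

20

Occurrences land 17·i days after Apr 4, 2065 for i = 0, 1, 2, …
May 7, 2065 is 33 days after the start; 33 ÷ 17 = 1 remainder 16; since the remainder is 16, round up to i = 2. First occurrence in the window: #3 on May 8, 2065 (2×17 = 34 days in).
Apr 1, 2066 is 362 days after the start; 362 ÷ 17 = 21 remainder 5. Last occurrence in the window: #22 on Mar 27, 2066.
Occurrences #3 through #22: 20 in total.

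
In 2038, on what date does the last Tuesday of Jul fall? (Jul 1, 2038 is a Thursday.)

Jul 2038 begins on a Thursday, so the first Tuesday is Jul 6 (5 days later).
Jul 2038 has 31 days. Adding weeks: 6, 13, 20, 27 — the last one ≤ 31 is the 27th.

Jul 27, 2038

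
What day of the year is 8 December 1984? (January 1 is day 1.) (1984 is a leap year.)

343

Days in months before December: 31 + 29 + 31 + 30 + 31 + 30 + 31 + 31 + 30 + 31 + 30 = 335.
Plus 8 days into December → day 343.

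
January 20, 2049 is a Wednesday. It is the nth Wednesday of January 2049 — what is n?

Day 20 falls in week ⌈20/7⌉ of the month.
Days 1–7 hold the 1st Wednesday, 8–14 the 2nd, 15–21 the 3rd, 22–28 the 4th, 29–31 the 5th.
20 is in the range for the 3rd.

3rd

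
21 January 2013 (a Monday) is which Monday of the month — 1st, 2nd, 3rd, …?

3rd

Day 21 falls in week ⌈21/7⌉ of the month.
Days 1–7 hold the 1st Monday, 8–14 the 2nd, 15–21 the 3rd, 22–28 the 4th, 29–31 the 5th.
21 is in the range for the 3rd.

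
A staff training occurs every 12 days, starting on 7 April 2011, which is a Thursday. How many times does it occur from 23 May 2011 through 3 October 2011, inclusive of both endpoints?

11

Occurrences land 12·i days after 7 April 2011 for i = 0, 1, 2, …
23 May 2011 is 46 days after the start; 46 ÷ 12 = 3 remainder 10; since the remainder is 10, round up to i = 4. First occurrence in the window: #5 on 25 May 2011 (4×12 = 48 days in).
3 October 2011 is 179 days after the start; 179 ÷ 12 = 14 remainder 11. Last occurrence in the window: #15 on 22 September 2011.
Occurrences #5 through #15: 11 in total.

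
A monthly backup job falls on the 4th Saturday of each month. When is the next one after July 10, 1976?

July 1976 starts on a Thursday; its first Saturday is the 3rd, so the 4th Saturday is the 24th — July 24, 1976.
July 24, 1976 is after July 10, 1976, so that is the next one.

July 24, 1976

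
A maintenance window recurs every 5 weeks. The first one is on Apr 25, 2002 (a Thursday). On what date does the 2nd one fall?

May 30, 2002

The 2nd occurrence is 1 interval after the first: 1 × 35 = 35 days after Apr 25, 2002.
Apr has 30 days — 5 days to the end of Apr leaves 30.
30 days into May → May 30, 2002.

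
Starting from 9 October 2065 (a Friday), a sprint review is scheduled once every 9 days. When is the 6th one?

The 6th occurrence is 5 intervals after the first: 5 × 9 = 45 days after 9 October 2065.
October has 31 days — 22 days to the end of October leaves 23.
23 days into November → 23 November 2065.

23 November 2065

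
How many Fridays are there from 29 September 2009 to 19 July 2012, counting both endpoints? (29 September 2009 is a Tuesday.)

29 September 2009 is a Tuesday; the first Friday on or after it is 2 October 2009 (3 days later).
From 2 October 2009 to 19 July 2012: 90 + 365 + 365 + 201 = 1021 days (rest of 2009, 2010, 2011, to 19 July 2012 in 2012).
1021 ÷ 7 = 145 full weeks with remainder 6, so 145 more Fridays after the first → 146.

146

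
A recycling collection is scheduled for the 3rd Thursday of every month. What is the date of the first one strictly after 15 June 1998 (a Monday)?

June 1998 starts on a Monday; its first Thursday is the 4th, so the 3rd Thursday is the 18th — 18 June 1998.
18 June 1998 is after 15 June 1998, so that is the next one.

18 June 1998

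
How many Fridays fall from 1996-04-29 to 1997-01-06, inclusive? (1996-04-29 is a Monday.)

36

1996-04-29 is a Monday; the first Friday on or after it is 1996-05-03 (4 days later).
From 1996-05-03 to 1997-01-06: 28 + 30 + 31 + 31 + 30 + 31 + 30 + 31 + 6 = 248 days (rest of May, June, July, August, September, October, November, December, January).
248 ÷ 7 = 35 full weeks with remainder 3, so 35 more Fridays after the first → 36.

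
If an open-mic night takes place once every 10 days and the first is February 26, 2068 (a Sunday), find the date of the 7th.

April 26, 2068

The 7th occurrence is 6 intervals after the first: 6 × 10 = 60 days after February 26, 2068.
February has 29 days — 3 days to the end of February leaves 57.
March has 31 days (26 left).
26 days into April → April 26, 2068.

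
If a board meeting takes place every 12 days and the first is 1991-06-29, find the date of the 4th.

1991-08-04

The 4th occurrence is 3 intervals after the first: 3 × 12 = 36 days after 1991-06-29.
June has 30 days — 1 day to the end of June leaves 35.
July has 31 days (4 left).
4 days into August → 1991-08-04.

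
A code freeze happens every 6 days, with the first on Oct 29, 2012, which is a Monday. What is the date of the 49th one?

Aug 13, 2013

The 49th occurrence is 48 intervals after the first: 48 × 6 = 288 days after Oct 29, 2012.
Oct has 31 days — 2 days to the end of Oct leaves 286.
Nov has 30 days (256 left).
Dec has 31 days (225 left).
Jan has 31 days (194 left).
Feb has 28 days (166 left).
Mar has 31 days (135 left).
Apr has 30 days (105 left).
May has 31 days (74 left).
Jun has 30 days (44 left).
Jul has 31 days (13 left).
13 days into Aug → Aug 13, 2013.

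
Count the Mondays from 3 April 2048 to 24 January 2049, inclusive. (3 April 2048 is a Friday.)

42

3 April 2048 is a Friday; the first Monday on or after it is 6 April 2048 (3 days later).
From 6 April 2048 to 24 January 2049: 24 + 31 + 30 + 31 + 31 + 30 + 31 + 30 + 31 + 24 = 293 days (rest of April, May, June, July, August, September, October, November, December, January).
293 ÷ 7 = 41 full weeks with remainder 6, so 41 more Mondays after the first → 42.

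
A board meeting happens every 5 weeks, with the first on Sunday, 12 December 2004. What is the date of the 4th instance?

27 March 2005

The 4th occurrence is 3 intervals after the first: 3 × 35 = 105 days after 12 December 2004.
December has 31 days — 19 days to the end of December leaves 86.
January has 31 days (55 left).
February has 28 days (27 left).
27 days into March → 27 March 2005.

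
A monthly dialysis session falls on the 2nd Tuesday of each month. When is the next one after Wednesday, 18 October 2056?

October 2056 starts on a Sunday; its first Tuesday is the 3rd, so the 2nd Tuesday is the 10th — 10 October 2056.
That is not after 18 October 2056, so look at November 2056.
November 2056 starts on a Wednesday; its first Tuesday is the 7th, so the 2nd Tuesday is the 14th — 14 November 2056.

14 November 2056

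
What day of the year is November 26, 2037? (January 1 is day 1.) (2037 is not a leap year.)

330

Days in months before November: 31 + 28 + 31 + 30 + 31 + 30 + 31 + 31 + 30 + 31 = 304.
Plus 26 days into November → day 330.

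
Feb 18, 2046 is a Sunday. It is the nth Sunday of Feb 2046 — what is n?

Day 18 falls in week ⌈18/7⌉ of the month.
Days 1–7 hold the 1st Sunday, 8–14 the 2nd, 15–21 the 3rd, 22–28 the 4th, 29–31 the 5th.
18 is in the range for the 3rd.

3rd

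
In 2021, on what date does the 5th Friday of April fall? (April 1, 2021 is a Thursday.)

April 2021 begins on a Thursday, so the first Friday is April 2 (1 day later).
The 5th Friday is 4 weeks later: 2 + 28 = 30.

April 30, 2021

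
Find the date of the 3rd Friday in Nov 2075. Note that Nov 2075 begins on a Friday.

Nov 2075 begins on a Friday, so the first Friday is Nov 1.
The 3rd Friday is 2 weeks later: 1 + 14 = 15.

Nov 15, 2075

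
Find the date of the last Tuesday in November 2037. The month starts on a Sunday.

2037-11-24

November 2037 begins on a Sunday, so the first Tuesday is November 3 (2 days later).
November 2037 has 30 days. Adding weeks: 3, 10, 17, 24 — the last one ≤ 30 is the 24th.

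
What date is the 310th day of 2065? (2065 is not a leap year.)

Jan has 31 days (310 − 31 = 279 remain).
Feb has 28 days (279 − 28 = 251 remain).
Mar has 31 days (251 − 31 = 220 remain).
Apr has 30 days (220 − 30 = 190 remain).
May has 31 days (190 − 31 = 159 remain).
Jun has 30 days (159 − 30 = 129 remain).
Jul has 31 days (129 − 31 = 98 remain).
Aug has 31 days (98 − 31 = 67 remain).
Sep has 30 days (67 − 30 = 37 remain).
Oct has 31 days (37 − 31 = 6 remain).
6 into Nov → Nov 6.

Nov 6, 2065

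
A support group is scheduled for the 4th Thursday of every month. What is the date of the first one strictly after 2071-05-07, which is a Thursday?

May 2071 starts on a Friday; its first Thursday is the 7th, so the 4th Thursday is the 28th — 2071-05-28.
2071-05-28 is after 2071-05-07, so that is the next one.

2071-05-28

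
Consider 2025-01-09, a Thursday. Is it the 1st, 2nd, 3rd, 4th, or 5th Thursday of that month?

2nd

Day 9 falls in week ⌈9/7⌉ of the month.
Days 1–7 hold the 1st Thursday, 8–14 the 2nd, 15–21 the 3rd, 22–28 the 4th, 29–31 the 5th.
9 is in the range for the 2nd.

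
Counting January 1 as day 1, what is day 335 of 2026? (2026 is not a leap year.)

Dec 1, 2026

Jan has 31 days (335 − 31 = 304 remain).
Feb has 28 days (304 − 28 = 276 remain).
Mar has 31 days (276 − 31 = 245 remain).
Apr has 30 days (245 − 30 = 215 remain).
May has 31 days (215 − 31 = 184 remain).
Jun has 30 days (184 − 30 = 154 remain).
Jul has 31 days (154 − 31 = 123 remain).
Aug has 31 days (123 − 31 = 92 remain).
Sep has 30 days (92 − 30 = 62 remain).
Oct has 31 days (62 − 31 = 31 remain).
Nov has 30 days (31 − 30 = 1 remain).
1 into Dec → Dec 1.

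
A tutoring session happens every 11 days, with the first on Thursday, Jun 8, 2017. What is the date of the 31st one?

The 31st occurrence is 30 intervals after the first: 30 × 11 = 330 days after Jun 8, 2017.
Jun has 30 days — 22 days to the end of Jun leaves 308.
Jul has 31 days (277 left).
Aug has 31 days (246 left).
Sep has 30 days (216 left).
Oct has 31 days (185 left).
Nov has 30 days (155 left).
Dec has 31 days (124 left).
Jan has 31 days (93 left).
Feb has 28 days (65 left).
Mar has 31 days (34 left).
Apr has 30 days (4 left).
4 days into May → May 4, 2018.

May 4, 2018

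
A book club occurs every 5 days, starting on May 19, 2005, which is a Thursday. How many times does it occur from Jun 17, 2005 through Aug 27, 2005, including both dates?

15

Occurrences land 5·i days after May 19, 2005 for i = 0, 1, 2, …
Jun 17, 2005 is 29 days after the start; 29 ÷ 5 = 5 remainder 4; since the remainder is 4, round up to i = 6. First occurrence in the window: #7 on Jun 18, 2005 (6×5 = 30 days in).
Aug 27, 2005 is 100 days after the start; 100 ÷ 5 = 20 remainder 0. Last occurrence in the window: #21 on Aug 27, 2005.
Occurrences #7 through #21: 15 in total.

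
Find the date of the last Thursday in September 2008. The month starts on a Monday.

September 25, 2008

September 2008 begins on a Monday, so the first Thursday is September 4 (3 days later).
September 2008 has 30 days. Adding weeks: 4, 11, 18, 25 — the last one ≤ 30 is the 25th.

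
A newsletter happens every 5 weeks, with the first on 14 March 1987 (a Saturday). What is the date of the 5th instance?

1 August 1987

The 5th occurrence is 4 intervals after the first: 4 × 35 = 140 days after 14 March 1987.
March has 31 days — 17 days to the end of March leaves 123.
April has 30 days (93 left).
May has 31 days (62 left).
June has 30 days (32 left).
July has 31 days (1 left).
1 day into August → 1 August 1987.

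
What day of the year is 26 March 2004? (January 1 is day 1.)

86

Days in months before March: 31 + 29 = 60.
Plus 26 days into March → day 86.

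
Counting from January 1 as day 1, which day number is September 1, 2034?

244

Days in months before September: 31 + 28 + 31 + 30 + 31 + 30 + 31 + 31 = 243.
Plus 1 day into September → day 244.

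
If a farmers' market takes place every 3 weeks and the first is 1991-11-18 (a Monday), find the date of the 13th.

1992-07-27

The 13th occurrence is 12 intervals after the first: 12 × 21 = 252 days after 1991-11-18.
November has 30 days — 12 days to the end of November leaves 240.
December has 31 days (209 left).
January has 31 days (178 left).
February has 29 days (149 left).
March has 31 days (118 left).
April has 30 days (88 left).
May has 31 days (57 left).
June has 30 days (27 left).
27 days into July → 1992-07-27.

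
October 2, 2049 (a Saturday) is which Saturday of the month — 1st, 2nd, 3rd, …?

Day 2 falls in week ⌈2/7⌉ of the month.
Days 1–7 hold the 1st Saturday, 8–14 the 2nd, 15–21 the 3rd, 22–28 the 4th, 29–31 the 5th.
2 is in the range for the 1st.

1st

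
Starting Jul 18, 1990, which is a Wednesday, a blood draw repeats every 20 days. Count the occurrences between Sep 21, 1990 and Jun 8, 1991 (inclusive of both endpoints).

Occurrences land 20·i days after Jul 18, 1990 for i = 0, 1, 2, …
Sep 21, 1990 is 65 days after the start; 65 ÷ 20 = 3 remainder 5; since the remainder is 5, round up to i = 4. First occurrence in the window: #5 on Oct 6, 1990 (4×20 = 80 days in).
Jun 8, 1991 is 325 days after the start; 325 ÷ 20 = 16 remainder 5. Last occurrence in the window: #17 on Jun 3, 1991.
Occurrences #5 through #17: 13 in total.

13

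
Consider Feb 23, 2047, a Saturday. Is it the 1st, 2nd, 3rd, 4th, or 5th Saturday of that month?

Day 23 falls in week ⌈23/7⌉ of the month.
Days 1–7 hold the 1st Saturday, 8–14 the 2nd, 15–21 the 3rd, 22–28 the 4th, 29–31 the 5th.
23 is in the range for the 4th.

4th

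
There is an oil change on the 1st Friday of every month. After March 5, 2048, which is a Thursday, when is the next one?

March 2048 starts on a Sunday, so its 1st Friday is March 6, 2048 (5 days in).
March 6, 2048 is after March 5, 2048, so that is the next one.

March 6, 2048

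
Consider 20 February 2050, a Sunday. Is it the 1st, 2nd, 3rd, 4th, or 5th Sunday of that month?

3rd

Day 20 falls in week ⌈20/7⌉ of the month.
Days 1–7 hold the 1st Sunday, 8–14 the 2nd, 15–21 the 3rd, 22–28 the 4th, 29–31 the 5th.
20 is in the range for the 3rd.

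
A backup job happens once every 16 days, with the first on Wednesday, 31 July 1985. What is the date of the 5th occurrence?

3 October 1985

The 5th occurrence is 4 intervals after the first: 4 × 16 = 64 days after 31 July 1985.
July has 31 days — 0 days to the end of July leaves 64.
August has 31 days (33 left).
September has 30 days (3 left).
3 days into October → 3 October 1985.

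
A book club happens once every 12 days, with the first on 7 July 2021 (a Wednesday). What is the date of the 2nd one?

The 2nd occurrence is 1 interval after the first: 1 × 12 = 12 days after 7 July 2021.
12 days later is 19 July 2021.

19 July 2021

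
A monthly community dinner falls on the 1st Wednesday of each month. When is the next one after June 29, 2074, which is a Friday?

June 2074 starts on a Friday, so its 1st Wednesday is June 6, 2074 (5 days in).
That is not after June 29, 2074, so look at July 2074.
July 2074 starts on a Sunday, so its 1st Wednesday is July 4, 2074 (3 days in).

July 4, 2074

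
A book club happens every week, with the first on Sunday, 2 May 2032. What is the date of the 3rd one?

The 3rd occurrence is 2 intervals after the first: 2 × 7 = 14 days after 2 May 2032.
14 days later is 16 May 2032.

16 May 2032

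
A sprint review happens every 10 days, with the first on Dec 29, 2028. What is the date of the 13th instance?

The 13th occurrence is 12 intervals after the first: 12 × 10 = 120 days after Dec 29, 2028.
Dec has 31 days — 2 days to the end of Dec leaves 118.
Jan has 31 days (87 left).
Feb has 28 days (59 left).
Mar has 31 days (28 left).
28 days into Apr → Apr 28, 2029.

Apr 28, 2029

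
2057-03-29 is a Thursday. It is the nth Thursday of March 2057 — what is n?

Day 29 falls in week ⌈29/7⌉ of the month.
Days 1–7 hold the 1st Thursday, 8–14 the 2nd, 15–21 the 3rd, 22–28 the 4th, 29–31 the 5th.
29 is in the range for the 5th.

5th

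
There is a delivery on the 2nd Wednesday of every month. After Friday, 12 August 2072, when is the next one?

August 2072 starts on a Monday; its first Wednesday is the 3rd, so the 2nd Wednesday is the 10th — 10 August 2072.
That is not after 12 August 2072, so look at September 2072.
September 2072 starts on a Thursday; its first Wednesday is the 7th, so the 2nd Wednesday is the 14th — 14 September 2072.

14 September 2072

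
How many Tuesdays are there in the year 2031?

52

Jan 1, 2031 is a Wednesday; the first Tuesday on or after it is Jan 7, 2031 (6 days later).
From Jan 7, 2031 to Dec 31, 2031: 24 + 28 + 31 + 30 + 31 + 30 + 31 + 31 + 30 + 31 + 30 + 31 = 358 days (rest of Jan, Feb, Mar, Apr, May, Jun, Jul, Aug, Sep, Oct, Nov, Dec).
358 ÷ 7 = 51 full weeks with remainder 1, so 51 more Tuesdays after the first → 52.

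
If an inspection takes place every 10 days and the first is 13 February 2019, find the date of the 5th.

25 March 2019

The 5th occurrence is 4 intervals after the first: 4 × 10 = 40 days after 13 February 2019.
February has 28 days — 15 days to the end of February leaves 25.
25 days into March → 25 March 2019.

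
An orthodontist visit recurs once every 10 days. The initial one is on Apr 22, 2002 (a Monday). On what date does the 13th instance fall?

Aug 20, 2002

The 13th occurrence is 12 intervals after the first: 12 × 10 = 120 days after Apr 22, 2002.
Apr has 30 days — 8 days to the end of Apr leaves 112.
May has 31 days (81 left).
Jun has 30 days (51 left).
Jul has 31 days (20 left).
20 days into Aug → Aug 20, 2002.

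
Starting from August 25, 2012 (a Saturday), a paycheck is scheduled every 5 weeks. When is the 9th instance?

The 9th occurrence is 8 intervals after the first: 8 × 35 = 280 days after August 25, 2012.
August has 31 days — 6 days to the end of August leaves 274.
September has 30 days (244 left).
October has 31 days (213 left).
November has 30 days (183 left).
December has 31 days (152 left).
January has 31 days (121 left).
February has 28 days (93 left).
March has 31 days (62 left).
April has 30 days (32 left).
May has 31 days (1 left).
1 day into June → June 1, 2013.

June 1, 2013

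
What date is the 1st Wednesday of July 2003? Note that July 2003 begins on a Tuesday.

July 2003 begins on a Tuesday, so the first Wednesday is July 2 (1 day later).

2 July 2003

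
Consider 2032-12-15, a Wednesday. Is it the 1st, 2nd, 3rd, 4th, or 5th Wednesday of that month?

3rd

Day 15 falls in week ⌈15/7⌉ of the month.
Days 1–7 hold the 1st Wednesday, 8–14 the 2nd, 15–21 the 3rd, 22–28 the 4th, 29–31 the 5th.
15 is in the range for the 3rd.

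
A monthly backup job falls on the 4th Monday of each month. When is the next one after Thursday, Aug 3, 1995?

Aug 28, 1995

Aug 1995 starts on a Tuesday; its first Monday is the 7th, so the 4th Monday is the 28th — Aug 28, 1995.
Aug 28, 1995 is after Aug 3, 1995, so that is the next one.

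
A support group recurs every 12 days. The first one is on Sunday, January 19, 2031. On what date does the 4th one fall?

February 24, 2031

The 4th occurrence is 3 intervals after the first: 3 × 12 = 36 days after January 19, 2031.
January has 31 days — 12 days to the end of January leaves 24.
24 days into February → February 24, 2031.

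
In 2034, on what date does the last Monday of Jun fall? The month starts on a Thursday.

Jun 26, 2034

Jun 2034 begins on a Thursday, so the first Monday is Jun 5 (4 days later).
Jun 2034 has 30 days. Adding weeks: 5, 12, 19, 26 — the last one ≤ 30 is the 26th.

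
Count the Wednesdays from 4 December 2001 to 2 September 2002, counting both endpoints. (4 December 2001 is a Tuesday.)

4 December 2001 is a Tuesday; the first Wednesday on or after it is 5 December 2001 (1 day later).
From 5 December 2001 to 2 September 2002: 26 + 31 + 28 + 31 + 30 + 31 + 30 + 31 + 31 + 2 = 271 days (rest of December, January, February, March, April, May, June, July, August, September).
271 ÷ 7 = 38 full weeks with remainder 5, so 38 more Wednesdays after the first → 39.

39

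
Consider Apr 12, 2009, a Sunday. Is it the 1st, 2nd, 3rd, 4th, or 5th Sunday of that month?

2nd

Day 12 falls in week ⌈12/7⌉ of the month.
Days 1–7 hold the 1st Sunday, 8–14 the 2nd, 15–21 the 3rd, 22–28 the 4th, 29–31 the 5th.
12 is in the range for the 2nd.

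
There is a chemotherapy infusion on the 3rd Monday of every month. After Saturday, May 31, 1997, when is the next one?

May 1997 starts on a Thursday; its first Monday is the 5th, so the 3rd Monday is the 19th — May 19, 1997.
That is not after May 31, 1997, so look at June 1997.
June 1997 starts on a Sunday; its first Monday is the 2nd, so the 3rd Monday is the 16th — June 16, 1997.

June 16, 1997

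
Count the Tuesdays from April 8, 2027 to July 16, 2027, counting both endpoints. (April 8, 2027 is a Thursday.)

April 8, 2027 is a Thursday; the first Tuesday on or after it is April 13, 2027 (5 days later).
From April 13, 2027 to July 16, 2027: 17 + 31 + 30 + 16 = 94 days (rest of April, May, June, July).
94 ÷ 7 = 13 full weeks with remainder 3, so 13 more Tuesdays after the first → 14.

14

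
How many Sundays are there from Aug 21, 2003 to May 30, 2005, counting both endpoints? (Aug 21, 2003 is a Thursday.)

93

Aug 21, 2003 is a Thursday; the first Sunday on or after it is Aug 24, 2003 (3 days later).
From Aug 24, 2003 to May 30, 2005: 129 + 366 + 150 = 645 days (rest of 2003, 2004, to May 30, 2005 in 2005).
645 ÷ 7 = 92 full weeks with remainder 1, so 92 more Sundays after the first → 93.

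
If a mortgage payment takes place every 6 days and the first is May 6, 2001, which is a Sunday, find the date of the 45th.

Jan 25, 2002

The 45th occurrence is 44 intervals after the first: 44 × 6 = 264 days after May 6, 2001.
May has 31 days — 25 days to the end of May leaves 239.
Jun has 30 days (209 left).
Jul has 31 days (178 left).
Aug has 31 days (147 left).
Sep has 30 days (117 left).
Oct has 31 days (86 left).
Nov has 30 days (56 left).
Dec has 31 days (25 left).
25 days into Jan → Jan 25, 2002.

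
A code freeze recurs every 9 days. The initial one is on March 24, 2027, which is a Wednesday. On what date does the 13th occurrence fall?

July 10, 2027

The 13th occurrence is 12 intervals after the first: 12 × 9 = 108 days after March 24, 2027.
March has 31 days — 7 days to the end of March leaves 101.
April has 30 days (71 left).
May has 31 days (40 left).
June has 30 days (10 left).
10 days into July → July 10, 2027.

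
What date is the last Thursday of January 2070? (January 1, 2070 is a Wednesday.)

30 January 2070

January 2070 begins on a Wednesday, so the first Thursday is January 2 (1 day later).
January 2070 has 31 days. Adding weeks: 2, 9, 16, 23, 30 — the last one ≤ 31 is the 30th.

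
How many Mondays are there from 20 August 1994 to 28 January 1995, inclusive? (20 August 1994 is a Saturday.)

20 August 1994 is a Saturday; the first Monday on or after it is 22 August 1994 (2 days later).
From 22 August 1994 to 28 January 1995: 9 + 30 + 31 + 30 + 31 + 28 = 159 days (rest of August, September, October, November, December, January).
159 ÷ 7 = 22 full weeks with remainder 5, so 22 more Mondays after the first → 23.

23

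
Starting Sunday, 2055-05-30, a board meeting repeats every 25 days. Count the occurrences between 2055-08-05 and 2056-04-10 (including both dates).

Occurrences land 25·i days after 2055-05-30 for i = 0, 1, 2, …
2055-08-05 is 67 days after the start; 67 ÷ 25 = 2 remainder 17; since the remainder is 17, round up to i = 3. First occurrence in the window: #4 on 2055-08-13 (3×25 = 75 days in).
2056-04-10 is 316 days after the start; 316 ÷ 25 = 12 remainder 16. Last occurrence in the window: #13 on 2056-03-25.
Occurrences #4 through #13: 10 in total.

10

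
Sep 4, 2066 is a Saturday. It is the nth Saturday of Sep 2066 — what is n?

1st

Day 4 falls in week ⌈4/7⌉ of the month.
Days 1–7 hold the 1st Saturday, 8–14 the 2nd, 15–21 the 3rd, 22–28 the 4th, 29–31 the 5th.
4 is in the range for the 1st.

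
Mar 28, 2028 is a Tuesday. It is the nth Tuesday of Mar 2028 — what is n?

4th

Day 28 falls in week ⌈28/7⌉ of the month.
Days 1–7 hold the 1st Tuesday, 8–14 the 2nd, 15–21 the 3rd, 22–28 the 4th, 29–31 the 5th.
28 is in the range for the 4th.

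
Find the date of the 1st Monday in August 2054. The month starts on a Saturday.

August 2054 begins on a Saturday, so the first Monday is August 3 (2 days later).

2054-08-03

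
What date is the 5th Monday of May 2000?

2000-05-29

May 2000 begins on a Monday, so the first Monday is May 1.
The 5th Monday is 4 weeks later: 1 + 28 = 29.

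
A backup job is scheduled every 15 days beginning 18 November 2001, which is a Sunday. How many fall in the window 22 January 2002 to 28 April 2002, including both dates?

6

Occurrences land 15·i days after 18 November 2001 for i = 0, 1, 2, …
22 January 2002 is 65 days after the start; 65 ÷ 15 = 4 remainder 5; since the remainder is 5, round up to i = 5. First occurrence in the window: #6 on 1 February 2002 (5×15 = 75 days in).
28 April 2002 is 161 days after the start; 161 ÷ 15 = 10 remainder 11. Last occurrence in the window: #11 on 17 April 2002.
Occurrences #6 through #11: 6 in total.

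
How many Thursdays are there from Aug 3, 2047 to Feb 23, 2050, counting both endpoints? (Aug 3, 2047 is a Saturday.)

133

Aug 3, 2047 is a Saturday; the first Thursday on or after it is Aug 8, 2047 (5 days later).
From Aug 8, 2047 to Feb 23, 2050: 145 + 366 + 365 + 54 = 930 days (rest of 2047, 2048, 2049, to Feb 23, 2050 in 2050).
930 ÷ 7 = 132 full weeks with remainder 6, so 132 more Thursdays after the first → 133.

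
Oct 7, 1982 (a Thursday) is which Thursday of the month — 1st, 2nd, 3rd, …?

1st

Day 7 falls in week ⌈7/7⌉ of the month.
Days 1–7 hold the 1st Thursday, 8–14 the 2nd, 15–21 the 3rd, 22–28 the 4th, 29–31 the 5th.
7 is in the range for the 1st.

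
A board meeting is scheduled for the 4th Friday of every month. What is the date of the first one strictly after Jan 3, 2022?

Jan 28, 2022

Jan 2022 starts on a Saturday; its first Friday is the 7th, so the 4th Friday is the 28th — Jan 28, 2022.
Jan 28, 2022 is after Jan 3, 2022, so that is the next one.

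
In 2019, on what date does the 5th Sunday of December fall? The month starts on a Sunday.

December 2019 begins on a Sunday, so the first Sunday is December 1.
The 5th Sunday is 4 weeks later: 1 + 28 = 29.

December 29, 2019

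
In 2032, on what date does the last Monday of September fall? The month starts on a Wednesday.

2032-09-27

September 2032 begins on a Wednesday, so the first Monday is September 6 (5 days later).
September 2032 has 30 days. Adding weeks: 6, 13, 20, 27 — the last one ≤ 30 is the 27th.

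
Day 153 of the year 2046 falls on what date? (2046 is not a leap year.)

Jan has 31 days (153 − 31 = 122 remain).
Feb has 28 days (122 − 28 = 94 remain).
Mar has 31 days (94 − 31 = 63 remain).
Apr has 30 days (63 − 30 = 33 remain).
May has 31 days (33 − 31 = 2 remain).
2 into Jun → Jun 2.

Jun 2, 2046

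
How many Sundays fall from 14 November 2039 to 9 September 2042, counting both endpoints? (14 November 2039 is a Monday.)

147

14 November 2039 is a Monday; the first Sunday on or after it is 20 November 2039 (6 days later).
From 20 November 2039 to 9 September 2042: 41 + 366 + 365 + 252 = 1024 days (rest of 2039, 2040, 2041, to 9 September 2042 in 2042).
1024 ÷ 7 = 146 full weeks with remainder 2, so 146 more Sundays after the first → 147.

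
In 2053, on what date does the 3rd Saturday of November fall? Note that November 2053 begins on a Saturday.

November 2053 begins on a Saturday, so the first Saturday is November 1.
The 3rd Saturday is 2 weeks later: 1 + 14 = 15.

2053-11-15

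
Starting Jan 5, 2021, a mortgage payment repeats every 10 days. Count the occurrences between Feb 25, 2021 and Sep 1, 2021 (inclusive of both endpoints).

Occurrences land 10·i days after Jan 5, 2021 for i = 0, 1, 2, …
Feb 25, 2021 is 51 days after the start; 51 ÷ 10 = 5 remainder 1; since the remainder is 1, round up to i = 6. First occurrence in the window: #7 on Mar 6, 2021 (6×10 = 60 days in).
Sep 1, 2021 is 239 days after the start; 239 ÷ 10 = 23 remainder 9. Last occurrence in the window: #24 on Aug 23, 2021.
Occurrences #7 through #24: 18 in total.

18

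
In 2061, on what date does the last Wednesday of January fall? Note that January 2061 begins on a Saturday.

January 2061 begins on a Saturday, so the first Wednesday is January 5 (4 days later).
January 2061 has 31 days. Adding weeks: 5, 12, 19, 26 — the last one ≤ 31 is the 26th.

26 January 2061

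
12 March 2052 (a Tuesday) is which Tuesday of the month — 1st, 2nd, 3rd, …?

2nd

Day 12 falls in week ⌈12/7⌉ of the month.
Days 1–7 hold the 1st Tuesday, 8–14 the 2nd, 15–21 the 3rd, 22–28 the 4th, 29–31 the 5th.
12 is in the range for the 2nd.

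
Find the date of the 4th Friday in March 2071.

March 27, 2071

The first Friday of March 2071 is March 6.
The 4th Friday is 3 weeks later: 6 + 21 = 27.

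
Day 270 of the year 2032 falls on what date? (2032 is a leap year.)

January has 31 days (270 − 31 = 239 remain).
February has 29 days (239 − 29 = 210 remain).
March has 31 days (210 − 31 = 179 remain).
April has 30 days (179 − 30 = 149 remain).
May has 31 days (149 − 31 = 118 remain).
June has 30 days (118 − 30 = 88 remain).
July has 31 days (88 − 31 = 57 remain).
August has 31 days (57 − 31 = 26 remain).
26 into September → September 26.

September 26, 2032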